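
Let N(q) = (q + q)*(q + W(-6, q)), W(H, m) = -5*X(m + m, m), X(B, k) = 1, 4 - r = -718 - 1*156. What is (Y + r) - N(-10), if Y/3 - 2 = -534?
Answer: -1018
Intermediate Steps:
Y = -1596 (Y = 6 + 3*(-534) = 6 - 1602 = -1596)
r = 878 (r = 4 - (-718 - 1*156) = 4 - (-718 - 156) = 4 - 1*(-874) = 4 + 874 = 878)
W(H, m) = -5 (W(H, m) = -5*1 = -5)
N(q) = 2*q*(-5 + q) (N(q) = (q + q)*(q - 5) = (2*q)*(-5 + q) = 2*q*(-5 + q))
(Y + r) - N(-10) = (-1596 + 878) - 2*(-10)*(-5 - 10) = -718 - 2*(-10)*(-15) = -718 - 1*300 = -718 - 300 = -1018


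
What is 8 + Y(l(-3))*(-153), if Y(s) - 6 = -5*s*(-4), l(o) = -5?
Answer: 14390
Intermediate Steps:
Y(s) = 6 + 20*s (Y(s) = 6 - 5*s*(-4) = 6 + 20*s)
8 + Y(l(-3))*(-153) = 8 + (6 + 20*(-5))*(-153) = 8 + (6 - 100)*(-153) = 8 - 94*(-153) = 8 + 14382 = 14390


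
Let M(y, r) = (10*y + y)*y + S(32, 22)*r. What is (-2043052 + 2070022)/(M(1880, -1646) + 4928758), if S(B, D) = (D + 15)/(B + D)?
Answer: 145638/236552563 ≈ 0.00061567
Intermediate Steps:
S(B, D) = (15 + D)/(B + D)
M(y, r) = 11*y² + 37*r/54 (M(y, r) = (10*y + y)*y + ((15 + 22)/(32 + 22))*r = (11*y)*y + (37/54)*r = 11*y² + ((1/54)*37)*r = 11*y² + 37*r/54)
(-2043052 + 2070022)/(M(1880, -1646) + 4928758) = (-2043052 + 2070022)/((11*1880² + (37/54)*(-1646)) + 4928758) = 26970/((11*3534400 - 30451/27) + 4928758) = 26970/((38878400 - 30451/27) + 4928758) = 26970/(1049686349/27 + 4928758) = 26970/(1182762815/27) = 26970*(27/1182762815) = 145638/236552563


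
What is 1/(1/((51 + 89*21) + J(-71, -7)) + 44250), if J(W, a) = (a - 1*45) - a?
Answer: 1875/82968751 ≈ 2.2599e-5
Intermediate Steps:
J(W, a) = -45 (J(W, a) = (a - 45) - a = (-45 + a) - a = -45)
1/(1/((51 + 89*21) + J(-71, -7)) + 44250) = 1/(1/((51 + 89*21) - 45) + 44250) = 1/(1/((51 + 1869) - 45) + 44250) = 1/(1/(1920 - 45) + 44250) = 1/(1/1875 + 44250) = 1/(82968751/1875) = 1875/82968751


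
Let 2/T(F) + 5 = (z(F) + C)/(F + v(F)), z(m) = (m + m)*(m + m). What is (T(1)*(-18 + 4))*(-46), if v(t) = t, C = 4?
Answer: -1288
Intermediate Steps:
z(m) = 4*m**2 (z(m) = (2*m)*(2*m) = 4*m**2)
T(F) = 2/(-5 + (4 + 4*F**2)/(2*F)) (T(F) = 2/(-5 + (4*F**2 + 4)/(F + F)) = 2/(-5 + (4 + 4*F**2)/((2*F))) = 2/(-5 + (4 + 4*F**2)*(1/(2*F))) = 2/(-5 + (4 + 4*F**2)/(2*F)))
(T(1)*(-18 + 4))*(-46) = ((2*1/(2 - 5*1 + 2*1**2))*(-18 + 4))*(-46) = ((2*1/(2 - 5 + 2*1))*(-14))*(-46) = ((2*1/(2 - 5 + 2))*(-14))*(-46) = ((2*1/(-1))*(-14))*(-46) = ((2*1*(-1))*(-14))*(-46) = -2*(-14)*(-46) = 28*(-46) = -1288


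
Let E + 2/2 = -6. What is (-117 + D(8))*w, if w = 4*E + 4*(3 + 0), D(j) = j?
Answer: 1744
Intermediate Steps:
E = -7 (E = -1 - 6 = -7)
w = -16 (w = 4*(-7) + 4*(3 + 0) = -28 + 4*3 = -28 + 12 = -16)
(-117 + D(8))*w = (-117 + 8)*(-16) = -109*(-16) = 1744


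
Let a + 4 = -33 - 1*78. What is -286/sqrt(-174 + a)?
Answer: 286*I/17 ≈ 16.824*I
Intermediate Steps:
a = -115 (a = -4 + (-33 - 1*78) = -4 + (-33 - 78) = -4 - 111 = -115)
-286/sqrt(-174 + a) = -286/sqrt(-174 - 115) = -286*(-I/17) = -(-286)*I/17 = 286*I/17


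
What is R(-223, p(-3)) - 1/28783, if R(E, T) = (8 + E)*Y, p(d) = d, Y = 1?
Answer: -6188346/28783 ≈ -215.00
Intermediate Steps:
R(E, T) = 8 + E (R(E, T) = (8 + E)*1 = 8 + E)
R(-223, p(-3)) - 1/28783 = (8 - 223) - 1/28783 = -215 - 1*1/28783 = -215 - 1/28783 = -6188346/28783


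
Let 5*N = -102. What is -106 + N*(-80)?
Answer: 1526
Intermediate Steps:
N = -102/5 (N = (⅕)*(-102) = -102/5 ≈ -20.400)
-106 + N*(-80) = -106 - 102/5*(-80) = -106 + 1632 = 1526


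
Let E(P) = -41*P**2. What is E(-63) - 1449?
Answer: -164178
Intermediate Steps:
E(-63) - 1449 = -41*(-63)**2 - 1449 = -41*3969 - 1449 = -162729 - 1449 = -164178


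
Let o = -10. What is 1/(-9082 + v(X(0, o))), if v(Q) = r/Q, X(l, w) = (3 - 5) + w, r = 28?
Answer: -3/27253 ≈ -0.00011008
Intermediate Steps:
X(l, w) = -2 + w
v(Q) = 28/Q
1/(-9082 + v(X(0, o))) = 1/(-9082 + 28/(-2 - 10)) = 1/(-9082 + 28/(-12)) = 1/(-9082 + 28*(-1/12)) = 1/(-9082 - 7/3) = 1/(-27253/3) = -3/27253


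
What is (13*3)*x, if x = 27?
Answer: 1053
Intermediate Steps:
(13*3)*x = (13*3)*27 = 39*27 = 1053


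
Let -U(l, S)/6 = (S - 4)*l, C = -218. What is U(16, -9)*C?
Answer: -272064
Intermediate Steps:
U(l, S) = -6*l*(-4 + S) (U(l, S) = -6*(S - 4)*l = -6*(-4 + S)*l = -6*l*(-4 + S))
U(16, -9)*C = (6*16*(4 - 1*(-9)))*(-218) = (6*16*(4 + 9))*(-218) = (6*16*13)*(-218) = 1248*(-218) = -272064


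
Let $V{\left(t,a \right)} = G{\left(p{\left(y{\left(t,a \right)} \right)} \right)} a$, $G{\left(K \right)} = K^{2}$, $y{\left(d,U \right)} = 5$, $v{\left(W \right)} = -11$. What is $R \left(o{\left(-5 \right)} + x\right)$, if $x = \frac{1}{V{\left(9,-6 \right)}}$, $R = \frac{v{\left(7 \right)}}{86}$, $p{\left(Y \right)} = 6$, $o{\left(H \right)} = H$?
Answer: $\frac{11891}{18576} \approx 0.64013$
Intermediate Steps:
$R = - \frac{11}{86} \approx -0.12791$
$V{\left(t,a \right)} = 36 a$ ($V{\left(t,a \right)} = 6^{2} a = 36 a$)
$x = - \frac{1}{216}$ ($x = \frac{1}{36 \left(-6\right)} = \frac{1}{-216} = - \frac{1}{216} \approx -0.0046296$)
$R \left(o{\left(-5 \right)} + x\right) = - \frac{11 \left(-5 - \frac{1}{216}\right)}{86} = \left(- \frac{11}{86}\right) \left(- \frac{1081}{216}\right) = \frac{11891}{18576}$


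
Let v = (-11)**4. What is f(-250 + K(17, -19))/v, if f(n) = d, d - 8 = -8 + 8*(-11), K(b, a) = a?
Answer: -8/1331 ≈ -0.0060105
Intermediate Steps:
d = -88 (d = 8 + (-8 + 8*(-11)) = 8 + (-8 - 88) = 8 - 96 = -88)
v = 14641
f(n) = -88
f(-250 + K(17, -19))/v = -88/14641 = -88*1/14641 = -8/1331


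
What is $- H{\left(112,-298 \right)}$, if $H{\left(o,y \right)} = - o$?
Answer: $112$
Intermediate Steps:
$- H{\left(112,-298 \right)} = - \left(-1\right) 112 = \left(-1\right) \left(-112\right) = 112$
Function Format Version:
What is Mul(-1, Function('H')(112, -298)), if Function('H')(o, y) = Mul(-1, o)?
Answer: 112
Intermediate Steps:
Mul(-1, Function('H')(112, -298)) = Mul(-1, Mul(-1, 112)) = Mul(-1, -112) = 112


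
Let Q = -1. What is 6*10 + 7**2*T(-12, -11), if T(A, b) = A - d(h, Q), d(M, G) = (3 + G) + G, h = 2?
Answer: -577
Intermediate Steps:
d(M, G) = 3 + 2*G
T(A, b) = -1 + A (T(A, b) = A - (3 + 2*(-1)) = A - (3 - 2) = A - 1*1 = A - 1 = -1 + A)
6*10 + 7**2*T(-12, -11) = 6*10 + 7**2*(-1 - 12) = 60 + 49*(-13) = 60 - 637 = -577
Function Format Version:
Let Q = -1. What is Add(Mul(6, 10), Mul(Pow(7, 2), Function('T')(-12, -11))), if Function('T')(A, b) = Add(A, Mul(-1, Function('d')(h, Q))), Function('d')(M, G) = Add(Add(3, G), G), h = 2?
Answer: -577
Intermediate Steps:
Function('d')(M, G) = Add(3, Mul(2, G))
Function('T')(A, b) = Add(-1, A) (Function('T')(A, b) = Add(A, Mul(-1, Add(3, Mul(2, -1)))) = Add(A, Mul(-1, Add(3, -2))) = Add(A, Mul(-1, 1)) = Add(A, -1) = Add(-1, A))
Add(Mul(6, 10), Mul(Pow(7, 2), Function('T')(-12, -11))) = Add(Mul(6, 10), Mul(Pow(7, 2), Add(-1, -12))) = Add(60, Mul(49, -13)) = Add(60, -637) = -577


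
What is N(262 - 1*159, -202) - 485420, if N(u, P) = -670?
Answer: -486090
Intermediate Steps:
N(262 - 1*159, -202) - 485420 = -670 - 485420 = -486090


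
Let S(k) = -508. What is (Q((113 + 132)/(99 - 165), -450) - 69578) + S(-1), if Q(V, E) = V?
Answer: -4625921/66 ≈ -70090.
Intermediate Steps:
(Q((113 + 132)/(99 - 165), -450) - 69578) + S(-1) = ((113 + 132)/(99 - 165) - 69578) - 508 = (245/(-66) - 69578) - 508 = (245*(-1/66) - 69578) - 508 = (-245/66 - 69578) - 508 = -4592393/66 - 508 = -4625921/66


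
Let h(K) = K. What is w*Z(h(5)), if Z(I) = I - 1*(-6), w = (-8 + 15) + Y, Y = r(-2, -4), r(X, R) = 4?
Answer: 121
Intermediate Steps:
Y = 4
w = 11 (w = (-8 + 15) + 4 = 7 + 4 = 11)
Z(I) = 6 + I (Z(I) = I + 6 = 6 + I)
w*Z(h(5)) = 11*(6 + 5) = 11*11 = 121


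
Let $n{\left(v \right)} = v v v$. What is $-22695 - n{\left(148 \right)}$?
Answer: $-3264487$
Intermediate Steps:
$n{\left(v \right)} = v^{3}$ ($n{\left(v \right)} = v^{2} v = v^{3}$)
$-22695 - n{\left(148 \right)} = -22695 - 148^{3} = -22695 - 3241792 = -3264487$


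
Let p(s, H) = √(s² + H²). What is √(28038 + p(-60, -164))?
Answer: √(28038 + 4*√1906) ≈ 167.97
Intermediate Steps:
p(s, H) = √(H² + s²)
√(28038 + p(-60, -164)) = √(28038 + √((-164)² + (-60)²)) = √(28038 + √(26896 + 3600)) = √(28038 + √30496) = √(28038 + 4*√1906)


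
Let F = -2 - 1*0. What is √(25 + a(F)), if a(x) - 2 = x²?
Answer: √31 ≈ 5.5678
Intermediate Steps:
F = -2 (F = -2 + 0 = -2)
a(x) = 2 + x²
√(25 + a(F)) = √(25 + (2 + (-2)²)) = √(25 + (2 + 4)) = √(25 + 6) = √31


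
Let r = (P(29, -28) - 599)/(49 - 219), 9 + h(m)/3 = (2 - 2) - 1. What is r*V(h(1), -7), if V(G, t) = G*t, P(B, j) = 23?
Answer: 12096/17 ≈ 711.53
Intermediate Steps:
h(m) = -30 (h(m) = -27 + 3*((2 - 2) - 1) = -27 + 3*(0 - 1) = -27 + 3*(-1) = -27 - 3 = -30)
r = 288/85 (r = (23 - 599)/(49 - 219) = -576/(-170) = -576*(-1/170) = 288/85 ≈ 3.3882)
r*V(h(1), -7) = 288*(-30*(-7))/85 = (288/85)*210 = 12096/17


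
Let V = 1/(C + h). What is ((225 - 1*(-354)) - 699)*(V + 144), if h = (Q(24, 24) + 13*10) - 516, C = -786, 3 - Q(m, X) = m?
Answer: -20614920/1193 ≈ -17280.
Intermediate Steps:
Q(m, X) = 3 - m
h = -407 (h = ((3 - 1*24) + 13*10) - 516 = ((3 - 24) + 130) - 516 = (-21 + 130) - 516 = 109 - 516 = -407)
V = -1/1193 (V = 1/(-786 - 407) = 1/(-1193) = -1/1193 ≈ -0.00083822)
((225 - 1*(-354)) - 699)*(V + 144) = ((225 - 1*(-354)) - 699)*(-1/1193 + 144) = ((225 + 354) - 699)*(171791/1193) = (579 - 699)*(171791/1193) = -120*171791/1193 = -20614920/1193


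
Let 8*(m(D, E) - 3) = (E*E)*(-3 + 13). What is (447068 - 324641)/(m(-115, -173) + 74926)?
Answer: 54412/49929 ≈ 1.0898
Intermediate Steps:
m(D, E) = 3 + 5*E²/4 (m(D, E) = 3 + ((E*E)*(-3 + 13))/8 = 3 + (E²*10)/8 = 3 + (10*E²)/8 = 3 + 5*E²/4)
(447068 - 324641)/(m(-115, -173) + 74926) = (447068 - 324641)/((3 + (5/4)*(-173)²) + 74926) = 122427/((3 + (5/4)*29929) + 74926) = 122427/((3 + 149645/4) + 74926) = 122427/(149657/4 + 74926) = 122427/(449361/4) = 122427*(4/449361) = 54412/49929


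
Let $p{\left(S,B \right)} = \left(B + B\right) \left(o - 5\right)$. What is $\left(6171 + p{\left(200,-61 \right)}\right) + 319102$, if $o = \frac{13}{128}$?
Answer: $\frac{20855719}{64} \approx 3.2587 \cdot 10^{5}$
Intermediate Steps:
$o = \frac{13}{128}$ ($o = 13 \cdot \frac{1}{128} = \frac{13}{128} \approx 0.10156$)
$p{\left(S,B \right)} = - \frac{627 B}{64}$ ($p{\left(S,B \right)} = \left(B + B\right) \left(\frac{13}{128} - 5\right) = 2 B \left(\frac{13}{128} - 5\right) = 2 B \left(- \frac{627}{128}\right) = - \frac{627 B}{64}$)
$\left(6171 + p{\left(200,-61 \right)}\right) + 319102 = \left(6171 - - \frac{38247}{64}\right) + 319102 = \left(6171 + \frac{38247}{64}\right) + 319102 = \frac{433191}{64} + 319102 = \frac{20855719}{64}$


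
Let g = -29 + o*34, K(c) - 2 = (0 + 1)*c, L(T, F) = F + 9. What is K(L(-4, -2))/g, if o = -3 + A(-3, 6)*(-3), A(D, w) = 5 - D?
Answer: -9/947 ≈ -0.0095037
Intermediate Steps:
L(T, F) = 9 + F
o = -27 (o = -3 + (5 - 1*(-3))*(-3) = -3 + (5 + 3)*(-3) = -3 + 8*(-3) = -3 - 24 = -27)
K(c) = 2 + c (K(c) = 2 + (0 + 1)*c = 2 + 1*c = 2 + c)
g = -947 (g = -29 - 27*34 = -29 - 918 = -947)
K(L(-4, -2))/g = (2 + (9 - 2))/(-947) = (2 + 7)*(-1/947) = 9*(-1/947) = -9/947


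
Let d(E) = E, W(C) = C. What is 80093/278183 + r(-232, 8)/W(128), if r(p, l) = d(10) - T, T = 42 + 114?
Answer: -15181407/17803712 ≈ -0.85271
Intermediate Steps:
T = 156
r(p, l) = -146 (r(p, l) = 10 - 1*156 = 10 - 156 = -146)
80093/278183 + r(-232, 8)/W(128) = 80093/278183 - 146/128 = 80093*(1/278183) - 146*1/128 = 80093/278183 - 73/64 = -15181407/17803712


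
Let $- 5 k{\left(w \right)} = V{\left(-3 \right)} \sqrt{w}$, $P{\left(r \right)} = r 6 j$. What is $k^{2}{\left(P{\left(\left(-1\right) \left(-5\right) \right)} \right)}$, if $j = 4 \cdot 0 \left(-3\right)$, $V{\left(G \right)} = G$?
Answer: $0$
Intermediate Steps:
$j = 0$ ($j = 0 \left(-3\right) = 0$)
$P{\left(r \right)} = 0$ ($P{\left(r \right)} = r 6 \cdot 0 = 6 r 0 = 0$)
$k{\left(w \right)} = \frac{3 \sqrt{w}}{5}$ ($k{\left(w \right)} = - \frac{\left(-3\right) \sqrt{w}}{5} = \frac{3 \sqrt{w}}{5}$)
$k^{2}{\left(P{\left(\left(-1\right) \left(-5\right) \right)} \right)} = \left(\frac{3 \sqrt{0}}{5}\right)^{2} = \left(\frac{3}{5} \cdot 0\right)^{2} = 0^{2} = 0$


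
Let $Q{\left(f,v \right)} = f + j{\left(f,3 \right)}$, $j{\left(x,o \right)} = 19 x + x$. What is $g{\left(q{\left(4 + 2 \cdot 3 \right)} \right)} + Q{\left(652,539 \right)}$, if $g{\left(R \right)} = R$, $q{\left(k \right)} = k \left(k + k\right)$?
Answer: $13892$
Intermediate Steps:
$j{\left(x,o \right)} = 20 x$
$q{\left(k \right)} = 2 k^{2}$ ($q{\left(k \right)} = k 2 k = 2 k^{2}$)
$Q{\left(f,v \right)} = 21 f$ ($Q{\left(f,v \right)} = f + 20 f = 21 f$)
$g{\left(q{\left(4 + 2 \cdot 3 \right)} \right)} + Q{\left(652,539 \right)} = 2 \left(4 + 2 \cdot 3\right)^{2} + 21 \cdot 652 = 2 \left(4 + 6\right)^{2} + 13692 = 2 \cdot 10^{2} + 13692 = 2 \cdot 100 + 13692 = 200 + 13692 = 13892$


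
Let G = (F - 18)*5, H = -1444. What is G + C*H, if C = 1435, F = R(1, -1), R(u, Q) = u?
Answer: -2072225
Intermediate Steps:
F = 1
G = -85 (G = (1 - 18)*5 = -17*5 = -85)
G + C*H = -85 + 1435*(-1444) = -85 - 2072140 = -2072225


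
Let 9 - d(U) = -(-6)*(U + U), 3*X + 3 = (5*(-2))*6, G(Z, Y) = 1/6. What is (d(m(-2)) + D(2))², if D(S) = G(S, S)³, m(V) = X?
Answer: 3178366129/46656 ≈ 68123.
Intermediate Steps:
G(Z, Y) = ⅙
X = -21 (X = -1 + ((5*(-2))*6)/3 = -1 + (-10*6)/3 = -1 + (⅓)*(-60) = -1 - 20 = -21)
m(V) = -21
d(U) = 9 - 12*U (d(U) = 9 - (-1)*(-6*(U + U)) = 9 - (-1)*(-12*U) = 9 - 12*U)
D(S) = 1/216 (D(S) = (⅙)³ = 1/216)
(d(m(-2)) + D(2))² = ((9 - 12*(-21)) + 1/216)² = ((9 + 252) + 1/216)² = (261 + 1/216)² = (56377/216)² = 3178366129/46656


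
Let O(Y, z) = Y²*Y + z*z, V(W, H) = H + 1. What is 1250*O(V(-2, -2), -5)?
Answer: 30000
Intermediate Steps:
V(W, H) = 1 + H
O(Y, z) = Y³ + z²
1250*O(V(-2, -2), -5) = 1250*((1 - 2)³ + (-5)²) = 1250*((-1)³ + 25) = 1250*(-1 + 25) = 1250*24 = 30000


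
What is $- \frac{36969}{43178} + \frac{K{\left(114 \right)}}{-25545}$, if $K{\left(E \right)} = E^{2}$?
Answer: $- \frac{501838131}{367660670} \approx -1.3649$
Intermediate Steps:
$- \frac{36969}{43178} + \frac{K{\left(114 \right)}}{-25545} = - \frac{36969}{43178} + \frac{114^{2}}{-25545} = \left(-36969\right) \frac{1}{43178} + 12996 \left(- \frac{1}{25545}\right) = - \frac{36969}{43178} - \frac{4332}{8515} = - \frac{501838131}{367660670}$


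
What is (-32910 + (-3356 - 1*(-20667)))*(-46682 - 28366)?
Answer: 1170673752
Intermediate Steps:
(-32910 + (-3356 - 1*(-20667)))*(-46682 - 28366) = (-32910 + (-3356 + 20667))*(-75048) = (-32910 + 17311)*(-75048) = -15599*(-75048) = 1170673752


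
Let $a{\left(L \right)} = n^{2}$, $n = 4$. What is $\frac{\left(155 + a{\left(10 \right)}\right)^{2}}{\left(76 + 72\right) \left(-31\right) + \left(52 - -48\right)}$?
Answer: $- \frac{9747}{1496} \approx -6.5154$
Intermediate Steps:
$a{\left(L \right)} = 16$ ($a{\left(L \right)} = 4^{2} = 16$)
$\frac{\left(155 + a{\left(10 \right)}\right)^{2}}{\left(76 + 72\right) \left(-31\right) + \left(52 - -48\right)} = \frac{\left(155 + 16\right)^{2}}{\left(76 + 72\right) \left(-31\right) + \left(52 - -48\right)} = \frac{171^{2}}{148 \left(-31\right) + \left(52 + 48\right)} = \frac{29241}{-4588 + 100} = \frac{29241}{-4488} = 29241 \left(- \frac{1}{4488}\right) = - \frac{9747}{1496}$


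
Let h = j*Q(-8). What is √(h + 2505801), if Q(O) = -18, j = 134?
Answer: √2503389 ≈ 1582.2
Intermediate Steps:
h = -2412 (h = 134*(-18) = -2412)
√(h + 2505801) = √(-2412 + 2505801) = √2503389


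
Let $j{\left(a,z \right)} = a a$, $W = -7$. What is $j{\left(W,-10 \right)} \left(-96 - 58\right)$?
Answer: $-7546$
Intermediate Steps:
$j{\left(a,z \right)} = a^{2}$
$j{\left(W,-10 \right)} \left(-96 - 58\right) = \left(-7\right)^{2} \left(-96 - 58\right) = 49 \left(-96 - 58\right) = 49 \left(-154\right) = -7546$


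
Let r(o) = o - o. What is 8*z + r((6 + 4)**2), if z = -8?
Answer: -64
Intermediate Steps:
r(o) = 0
8*z + r((6 + 4)**2) = 8*(-8) + 0 = -64 + 0 = -64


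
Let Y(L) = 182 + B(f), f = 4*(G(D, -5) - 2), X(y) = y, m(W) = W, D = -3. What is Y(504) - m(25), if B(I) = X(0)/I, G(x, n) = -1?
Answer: 157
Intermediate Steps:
f = -12 (f = 4*(-1 - 2) = 4*(-3) = -12)
B(I) = 0 (B(I) = 0/I = 0)
Y(L) = 182 (Y(L) = 182 + 0 = 182)
Y(504) - m(25) = 182 - 1*25 = 182 - 25 = 157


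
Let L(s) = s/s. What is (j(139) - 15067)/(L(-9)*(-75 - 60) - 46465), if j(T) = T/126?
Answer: 1898303/5871600 ≈ 0.32330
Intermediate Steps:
j(T) = T/126 (j(T) = T*(1/126) = T/126)
L(s) = 1
(j(139) - 15067)/(L(-9)*(-75 - 60) - 46465) = ((1/126)*139 - 15067)/(1*(-75 - 60) - 46465) = (139/126 - 15067)/(1*(-135) - 46465) = -1898303/(126*(-135 - 46465)) = -1898303/126/(-46600) = -1898303/126*(-1/46600) = 1898303/5871600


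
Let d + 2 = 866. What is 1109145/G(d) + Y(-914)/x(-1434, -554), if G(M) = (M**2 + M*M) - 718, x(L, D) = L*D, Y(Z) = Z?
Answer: 109972597348/148189523433 ≈ 0.74211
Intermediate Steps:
d = 864 (d = -2 + 866 = 864)
x(L, D) = D*L
G(M) = -718 + 2*M**2 (G(M) = (M**2 + M**2) - 718 = 2*M**2 - 718 = -718 + 2*M**2)
1109145/G(d) + Y(-914)/x(-1434, -554) = 1109145/(-718 + 2*864**2) - 914/((-554*(-1434))) = 1109145/(-718 + 2*746496) - 914/794436 = 1109145/(-718 + 1492992) - 914*1/794436 = 1109145/1492274 - 457/397218 = 109972597348/148189523433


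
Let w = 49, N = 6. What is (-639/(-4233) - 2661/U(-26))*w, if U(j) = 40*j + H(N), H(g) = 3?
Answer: 11458944/86071 ≈ 133.13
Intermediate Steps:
U(j) = 3 + 40*j (U(j) = 40*j + 3 = 3 + 40*j)
(-639/(-4233) - 2661/U(-26))*w = (-639/(-4233) - 2661/(3 + 40*(-26)))*49 = (-639*(-1/4233) - 2661/(3 - 1040))*49 = (213/1411 - 2661/(-1037))*49 = (213/1411 - 2661*(-1/1037))*49 = (213/1411 + 2661/1037)*49 = (233856/86071)*49 = 11458944/86071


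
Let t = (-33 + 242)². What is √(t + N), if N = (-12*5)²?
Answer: √47281 ≈ 217.44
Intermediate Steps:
t = 43681 (t = 209² = 43681)
N = 3600 (N = (-60)² = 3600)
√(t + N) = √(43681 + 3600) = √47281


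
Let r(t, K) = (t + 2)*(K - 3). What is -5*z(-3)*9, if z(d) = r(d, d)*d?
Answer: 810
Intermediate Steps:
r(t, K) = (-3 + K)*(2 + t) (r(t, K) = (2 + t)*(-3 + K) = (-3 + K)*(2 + t))
z(d) = d*(-6 + d**2 - d) (z(d) = (-6 - 3*d + 2*d + d*d)*d = (-6 - 3*d + 2*d + d**2)*d = (-6 + d**2 - d)*d = d*(-6 + d**2 - d))
-5*z(-3)*9 = -(-15)*(-6 + (-3)**2 - 1*(-3))*9 = -(-15)*(-6 + 9 + 3)*9 = -(-15)*6*9 = -5*(-18)*9 = 90*9 = 810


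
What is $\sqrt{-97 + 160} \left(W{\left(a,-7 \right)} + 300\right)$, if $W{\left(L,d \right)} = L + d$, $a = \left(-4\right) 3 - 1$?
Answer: $840 \sqrt{7} \approx 2222.4$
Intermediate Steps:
$a = -13$ ($a = -12 - 1 = -13$)
$\sqrt{-97 + 160} \left(W{\left(a,-7 \right)} + 300\right) = \sqrt{-97 + 160} \left(\left(-13 - 7\right) + 300\right) = \sqrt{63} \left(-20 + 300\right) = 3 \sqrt{7} \cdot 280 = 840 \sqrt{7}$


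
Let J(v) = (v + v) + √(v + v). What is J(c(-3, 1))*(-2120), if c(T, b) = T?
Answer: 12720 - 2120*I*√6 ≈ 12720.0 - 5192.9*I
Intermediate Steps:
J(v) = 2*v + √2*√v (J(v) = 2*v + √(2*v) = 2*v + √2*√v)
J(c(-3, 1))*(-2120) = (2*(-3) + √2*√(-3))*(-2120) = (-6 + √2*(I*√3))*(-2120) = (-6 + I*√6)*(-2120) = 12720 - 2120*I*√6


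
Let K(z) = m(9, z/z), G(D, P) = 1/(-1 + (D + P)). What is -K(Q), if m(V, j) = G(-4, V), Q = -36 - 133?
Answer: -¼ ≈ -0.25000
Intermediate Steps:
Q = -169
G(D, P) = 1/(-1 + D + P)
m(V, j) = 1/(-5 + V) (m(V, j) = 1/(-1 - 4 + V) = 1/(-5 + V))
K(z) = ¼ (K(z) = 1/(-5 + 9) = 1/4 = ¼)
-K(Q) = -1*¼ = -¼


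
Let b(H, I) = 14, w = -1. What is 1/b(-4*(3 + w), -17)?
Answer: 1/14 ≈ 0.071429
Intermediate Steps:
1/b(-4*(3 + w), -17) = 1/14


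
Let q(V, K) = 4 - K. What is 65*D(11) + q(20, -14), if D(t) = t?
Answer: 733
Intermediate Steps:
65*D(11) + q(20, -14) = 65*11 + (4 - 1*(-14)) = 715 + (4 + 14) = 715 + 18 = 733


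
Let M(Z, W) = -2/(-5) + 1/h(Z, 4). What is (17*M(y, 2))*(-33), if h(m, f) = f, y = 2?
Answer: -7293/20 ≈ -364.65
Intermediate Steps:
M(Z, W) = 13/20 (M(Z, W) = -2/(-5) + 1/4 = -2*(-⅕) + 1*(¼) = ⅖ + ¼ = 13/20)
(17*M(y, 2))*(-33) = (17*(13/20))*(-33) = (221/20)*(-33) = -7293/20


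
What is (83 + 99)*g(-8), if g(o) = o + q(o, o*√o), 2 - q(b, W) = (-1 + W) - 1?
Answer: -728 + 2912*I*√2 ≈ -728.0 + 4118.2*I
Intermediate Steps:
q(b, W) = 4 - W (q(b, W) = 2 - ((-1 + W) - 1) = 2 - (-2 + W) = 2 + (2 - W) = 4 - W)
g(o) = 4 + o - o^(3/2) (g(o) = o + (4 - o*√o) = o + (4 - o^(3/2)) = 4 + o - o^(3/2))
(83 + 99)*g(-8) = (83 + 99)*(4 - 8 - (-8)^(3/2)) = 182*(4 - 8 - (-16)*I*√2) = 182*(4 - 8 + 16*I*√2) = 182*(-4 + 16*I*√2) = -728 + 2912*I*√2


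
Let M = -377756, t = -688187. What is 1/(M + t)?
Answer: -1/1065943 ≈ -9.3814e-7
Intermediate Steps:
1/(M + t) = 1/(-377756 - 688187) = 1/(-1065943) = -1/1065943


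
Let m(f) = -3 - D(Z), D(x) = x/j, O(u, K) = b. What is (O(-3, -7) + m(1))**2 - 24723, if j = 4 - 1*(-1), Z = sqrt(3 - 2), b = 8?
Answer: -617499/25 ≈ -24700.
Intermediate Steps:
Z = 1 (Z = sqrt(1) = 1)
j = 5 (j = 4 + 1 = 5)
O(u, K) = 8
D(x) = x/5
m(f) = -16/5 (m(f) = -3 - 1/5 = -16/5)
(O(-3, -7) + m(1))**2 - 24723 = (8 - 16/5)**2 - 24723 = (24/5)**2 - 24723 = 576/25 - 24723 = -617499/25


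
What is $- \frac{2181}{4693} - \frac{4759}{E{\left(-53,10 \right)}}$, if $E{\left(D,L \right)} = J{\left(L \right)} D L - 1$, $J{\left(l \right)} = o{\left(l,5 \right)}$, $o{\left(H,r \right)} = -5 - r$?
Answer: $- \frac{33891106}{24868207} \approx -1.3628$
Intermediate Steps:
$J{\left(l \right)} = -10$ ($J{\left(l \right)} = -5 - 5 = -10$)
$E{\left(D,L \right)} = -1 - 10 D L$ ($E{\left(D,L \right)} = - 10 D L - 1 = -1 - 10 D L$)
$- \frac{2181}{4693} - \frac{4759}{E{\left(-53,10 \right)}} = - \frac{2181}{4693} - \frac{4759}{-1 - \left(-530\right) 10} = \left(-2181\right) \frac{1}{4693} - \frac{4759}{-1 + 5300} = - \frac{2181}{4693} - \frac{4759}{5299} = - \frac{33891106}{24868207}$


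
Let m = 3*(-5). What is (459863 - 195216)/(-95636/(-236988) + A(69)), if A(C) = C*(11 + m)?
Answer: -15679540809/16328263 ≈ -960.27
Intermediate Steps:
m = -15
A(C) = -4*C (A(C) = C*(11 - 15) = C*(-4) = -4*C)
(459863 - 195216)/(-95636/(-236988) + A(69)) = (459863 - 195216)/(-95636/(-236988) - 4*69) = 264647/(-95636*(-1/236988) - 276) = 264647/(23909/59247 - 276) = 264647/(-16328263/59247) = 264647*(-59247/16328263) = -15679540809/16328263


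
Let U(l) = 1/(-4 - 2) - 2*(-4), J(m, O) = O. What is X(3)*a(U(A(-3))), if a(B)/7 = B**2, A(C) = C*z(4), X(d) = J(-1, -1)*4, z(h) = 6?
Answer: -15463/9 ≈ -1718.1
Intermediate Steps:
X(d) = -4 (X(d) = -1*4 = -4)
A(C) = 6*C (A(C) = C*6 = 6*C)
U(l) = 47/6 (U(l) = 1/(-6) + 8 = -1/6 + 8 = 47/6)
a(B) = 7*B**2
X(3)*a(U(A(-3))) = -28*(47/6)**2 = -28*2209/36 = -4*15463/36 = -15463/9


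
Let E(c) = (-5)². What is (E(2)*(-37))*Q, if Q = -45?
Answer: 41625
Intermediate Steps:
E(c) = 25
(E(2)*(-37))*Q = (25*(-37))*(-45) = -925*(-45) = 41625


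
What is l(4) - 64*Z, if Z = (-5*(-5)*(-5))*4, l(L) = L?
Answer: 32004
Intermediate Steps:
Z = -500 (Z = (25*(-5))*4 = -125*4 = -500)
l(4) - 64*Z = 4 - 64*(-500) = 4 + 32000 = 32004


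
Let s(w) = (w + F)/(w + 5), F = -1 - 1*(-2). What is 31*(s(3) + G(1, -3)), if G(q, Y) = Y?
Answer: -155/2 ≈ -77.500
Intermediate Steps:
F = 1 (F = -1 + 2 = 1)
s(w) = (1 + w)/(5 + w) (s(w) = (w + 1)/(w + 5) = (1 + w)/(5 + w))
31*(s(3) + G(1, -3)) = 31*((1 + 3)/(5 + 3) - 3) = 31*(4/8 - 3) = 31*((⅛)*4 - 3) = 31*(½ - 3) = 31*(-5/2) = -155/2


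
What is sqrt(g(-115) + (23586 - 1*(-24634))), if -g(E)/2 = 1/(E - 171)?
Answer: 19*sqrt(2731443)/143 ≈ 219.59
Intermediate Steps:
g(E) = -2/(-171 + E) (g(E) = -2/(E - 171) = -2/(-171 + E))
sqrt(g(-115) + (23586 - 1*(-24634))) = sqrt(-2/(-171 - 115) + (23586 - 1*(-24634))) = sqrt(-2/(-286) + (23586 + 24634)) = sqrt(-2*(-1/286) + 48220) = sqrt(1/143 + 48220) = sqrt(6895461/143) = 19*sqrt(2731443)/143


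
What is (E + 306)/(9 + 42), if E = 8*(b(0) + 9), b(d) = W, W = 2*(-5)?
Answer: 298/51 ≈ 5.8431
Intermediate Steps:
W = -10
b(d) = -10
E = -8 (E = 8*(-10 + 9) = 8*(-1) = -8)
(E + 306)/(9 + 42) = (-8 + 306)/(9 + 42) = 298/51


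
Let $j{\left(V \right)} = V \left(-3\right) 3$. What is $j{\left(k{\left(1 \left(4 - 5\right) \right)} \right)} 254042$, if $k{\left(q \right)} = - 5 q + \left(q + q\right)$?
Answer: $-6859134$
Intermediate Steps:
$k{\left(q \right)} = - 3 q$ ($k{\left(q \right)} = - 5 q + 2 q = - 3 q$)
$j{\left(V \right)} = - 9 V$ ($j{\left(V \right)} = - 3 V 3 = - 9 V$)
$j{\left(k{\left(1 \left(4 - 5\right) \right)} \right)} 254042 = - 9 \left(- 3 \cdot 1 \left(4 - 5\right)\right) 254042 = - 9 \left(- 3 \cdot 1 \left(-1\right)\right) 254042 = - 9 \left(\left(-3\right) \left(-1\right)\right) 254042 = \left(-9\right) 3 \cdot 254042 = \left(-27\right) 254042 = -6859134$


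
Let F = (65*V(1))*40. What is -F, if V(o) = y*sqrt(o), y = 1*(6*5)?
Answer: -78000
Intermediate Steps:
y = 30 (y = 1*30 = 30)
V(o) = 30*sqrt(o)
F = 78000 (F = (65*(30*sqrt(1)))*40 = (65*(30*1))*40 = (65*30)*40 = 1950*40 = 78000)
-F = -1*78000 = -78000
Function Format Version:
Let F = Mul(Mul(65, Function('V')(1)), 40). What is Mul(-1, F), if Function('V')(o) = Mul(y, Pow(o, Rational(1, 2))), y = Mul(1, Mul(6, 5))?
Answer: -78000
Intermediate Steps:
y = 30 (y = Mul(1, 30) = 30)
Function('V')(o) = Mul(30, Pow(o, Rational(1, 2)))
F = 78000 (F = Mul(Mul(65, Mul(30, Pow(1, Rational(1, 2)))), 40) = Mul(Mul(65, Mul(30, 1)), 40) = Mul(Mul(65, 30), 40) = Mul(1950, 40) = 78000)
Mul(-1, F) = Mul(-1, 78000) = -78000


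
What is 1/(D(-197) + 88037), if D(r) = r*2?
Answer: 1/87643 ≈ 1.1410e-5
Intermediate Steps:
D(r) = 2*r
1/(D(-197) + 88037) = 1/(2*(-197) + 88037) = 1/(-394 + 88037) = 1/87643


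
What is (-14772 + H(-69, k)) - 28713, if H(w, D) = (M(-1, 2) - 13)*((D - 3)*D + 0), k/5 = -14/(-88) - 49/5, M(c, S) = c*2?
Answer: -155866155/1936 ≈ -80509.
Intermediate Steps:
M(c, S) = 2*c
k = -2121/44 (k = 5*(-14/(-88) - 49/5) = 5*(-14*(-1/88) - 49*⅕) = 5*(7/44 - 49/5) = 5*(-2121/220) = -2121/44 ≈ -48.205)
H(w, D) = -15*D*(-3 + D) (H(w, D) = (2*(-1) - 13)*((D - 3)*D + 0) = (-2 - 13)*((-3 + D)*D + 0) = -15*(D*(-3 + D) + 0) = -15*D*(-3 + D))
(-14772 + H(-69, k)) - 28713 = (-14772 + 15*(-2121/44)*(3 - 1*(-2121/44))) - 28713 = (-14772 + 15*(-2121/44)*(3 + 2121/44)) - 28713 = (-14772 + 15*(-2121/44)*(2253/44)) - 28713 = (-14772 - 71679195/1936) - 28713 = -100277787/1936 - 28713 = -155866155/1936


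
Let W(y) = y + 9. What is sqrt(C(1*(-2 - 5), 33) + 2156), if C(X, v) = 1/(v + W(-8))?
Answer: 9*sqrt(30770)/34 ≈ 46.433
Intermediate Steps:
W(y) = 9 + y
C(X, v) = 1/(1 + v) (C(X, v) = 1/(v + (9 - 8)) = 1/(v + 1) = 1/(1 + v))
sqrt(C(1*(-2 - 5), 33) + 2156) = sqrt(1/(1 + 33) + 2156) = sqrt(1/34 + 2156) = sqrt(73305/34) = 9*sqrt(30770)/34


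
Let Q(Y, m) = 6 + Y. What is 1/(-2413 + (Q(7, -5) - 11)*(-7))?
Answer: -1/2427 ≈ -0.00041203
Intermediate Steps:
1/(-2413 + (Q(7, -5) - 11)*(-7)) = 1/(-2413 + ((6 + 7) - 11)*(-7)) = 1/(-2413 + (13 - 11)*(-7)) = 1/(-2413 + 2*(-7)) = 1/(-2413 - 14) = 1/(-2427) = -1/2427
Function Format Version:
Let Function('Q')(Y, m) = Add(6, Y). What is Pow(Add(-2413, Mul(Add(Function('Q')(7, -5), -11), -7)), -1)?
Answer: Rational(-1, 2427) ≈ -0.00041203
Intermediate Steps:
Pow(Add(-2413, Mul(Add(Function('Q')(7, -5), -11), -7)), -1) = Pow(Add(-2413, Mul(Add(Add(6, 7), -11), -7)), -1) = Pow(Add(-2413, Mul(Add(13, -11), -7)), -1) = Pow(Add(-2413, Mul(2, -7)), -1) = Pow(Add(-2413, -14), -1) = Pow(-2427, -1) = Rational(-1, 2427)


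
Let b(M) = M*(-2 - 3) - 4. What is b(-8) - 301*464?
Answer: -139628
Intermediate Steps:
b(M) = -4 - 5*M (b(M) = M*(-5) - 4 = -5*M - 4 = -4 - 5*M)
b(-8) - 301*464 = (-4 - 5*(-8)) - 301*464 = (-4 + 40) - 139664 = 36 - 139664 = -139628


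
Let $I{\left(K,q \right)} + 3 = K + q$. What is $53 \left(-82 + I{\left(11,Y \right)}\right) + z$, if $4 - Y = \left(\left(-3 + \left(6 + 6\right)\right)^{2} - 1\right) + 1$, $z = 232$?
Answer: $-7771$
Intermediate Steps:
$Y = -77$ ($Y = 4 - \left(\left(\left(-3 + \left(6 + 6\right)\right)^{2} - 1\right) + 1\right) = 4 - \left(\left(\left(-3 + 12\right)^{2} - 1\right) + 1\right) = 4 - \left(\left(9^{2} - 1\right) + 1\right) = 4 - \left(\left(81 - 1\right) + 1\right) = 4 - \left(80 + 1\right) = 4 - 81 = -77$)
$I{\left(K,q \right)} = -3 + K + q$ ($I{\left(K,q \right)} = -3 + \left(K + q\right) = -3 + K + q$)
$53 \left(-82 + I{\left(11,Y \right)}\right) + z = 53 \left(-82 - 69\right) + 232 = 53 \left(-151\right) + 232 = -8003 + 232 = -7771$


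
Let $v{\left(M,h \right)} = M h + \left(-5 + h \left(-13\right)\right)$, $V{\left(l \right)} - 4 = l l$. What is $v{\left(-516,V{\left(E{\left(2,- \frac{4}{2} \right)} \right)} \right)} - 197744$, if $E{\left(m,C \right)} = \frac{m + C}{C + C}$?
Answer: $-199865$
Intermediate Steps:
$E{\left(m,C \right)} = \frac{C + m}{2 C}$
$V{\left(l \right)} = 4 + l^{2}$ ($V{\left(l \right)} = 4 + l l = 4 + l^{2}$)
$v{\left(M,h \right)} = -5 - 13 h + M h$ ($v{\left(M,h \right)} = M h - \left(5 + 13 h\right) = -5 - 13 h + M h$)
$v{\left(-516,V{\left(E{\left(2,- \frac{4}{2} \right)} \right)} \right)} - 197744 = \left(-5 - 13 \left(4 + \left(\frac{- \frac{4}{2} + 2}{2 \left(- \frac{4}{2}\right)}\right)^{2}\right) - 516 \left(4 + \left(\frac{- \frac{4}{2} + 2}{2 \left(- \frac{4}{2}\right)}\right)^{2}\right)\right) - 197744 = \left(-5 - 13 \left(4 + \left(\frac{\left(-4\right) \frac{1}{2} + 2}{2 \left(\left(-4\right) \frac{1}{2}\right)}\right)^{2}\right) - 516 \left(4 + \left(\frac{\left(-4\right) \frac{1}{2} + 2}{2 \left(\left(-4\right) \frac{1}{2}\right)}\right)^{2}\right)\right) - 197744 = \left(-5 - 13 \left(4 + \left(\frac{-2 + 2}{2 \left(-2\right)}\right)^{2}\right) - 516 \left(4 + \left(\frac{-2 + 2}{2 \left(-2\right)}\right)^{2}\right)\right) - 197744 = \left(-5 - 13 \left(4 + \left(\frac{1}{2} \left(- \frac{1}{2}\right) 0\right)^{2}\right) - 516 \left(4 + \left(\frac{1}{2} \left(- \frac{1}{2}\right) 0\right)^{2}\right)\right) - 197744 = \left(-5 - 13 \left(4 + 0^{2}\right) - 516 \left(4 + 0^{2}\right)\right) - 197744 = \left(-5 - 13 \left(4 + 0\right) - 516 \left(4 + 0\right)\right) - 197744 = \left(-5 - 52 - 2064\right) - 197744 = -2121 - 197744 = -199865$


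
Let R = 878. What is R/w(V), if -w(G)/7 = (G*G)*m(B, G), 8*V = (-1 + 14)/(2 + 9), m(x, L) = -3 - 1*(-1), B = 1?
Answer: 3399616/1183 ≈ 2873.7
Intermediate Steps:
m(x, L) = -2 (m(x, L) = -3 + 1 = -2)
V = 13/88 (V = ((-1 + 14)/(2 + 9))/8 = (13/11)/8 = (13*(1/11))/8 = (1/8)*(13/11) = 13/88 ≈ 0.14773)
w(G) = 14*G**2 (w(G) = -7*G*G*(-2) = -7*G**2*(-2) = -(-14)*G**2 = 14*G**2)
R/w(V) = 878/((14*(13/88)**2)) = 878/((14*(169/7744))) = 878/(1183/3872) = 878*(3872/1183) = 3399616/1183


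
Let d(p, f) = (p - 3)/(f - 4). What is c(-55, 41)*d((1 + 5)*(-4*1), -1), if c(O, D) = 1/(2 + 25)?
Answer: ⅕ ≈ 0.20000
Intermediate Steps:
d(p, f) = (-3 + p)/(-4 + f)
c(O, D) = 1/27
c(-55, 41)*d((1 + 5)*(-4*1), -1) = ((-3 + (1 + 5)*(-4*1))/(-4 - 1))/27 = ((-3 + 6*(-4))/(-5))/27 = (-(-3 - 24)/5)/27 = (-⅕*(-27))/27 = (1/27)*(27/5) = ⅕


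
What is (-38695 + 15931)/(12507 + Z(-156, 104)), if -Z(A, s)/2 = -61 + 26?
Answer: -22764/12577 ≈ -1.8100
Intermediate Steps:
Z(A, s) = 70 (Z(A, s) = -2*(-61 + 26) = -2*(-35) = 70)
(-38695 + 15931)/(12507 + Z(-156, 104)) = (-38695 + 15931)/(12507 + 70) = -22764/12577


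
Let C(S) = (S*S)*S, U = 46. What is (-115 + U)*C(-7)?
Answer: 23667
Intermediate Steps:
C(S) = S³ (C(S) = S²*S = S³)
(-115 + U)*C(-7) = (-115 + 46)*(-7)³ = -69*(-343) = 23667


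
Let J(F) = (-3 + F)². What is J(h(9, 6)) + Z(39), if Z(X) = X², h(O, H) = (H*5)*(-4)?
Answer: 16650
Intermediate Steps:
h(O, H) = -20*H (h(O, H) = (5*H)*(-4) = -20*H)
J(h(9, 6)) + Z(39) = (-3 - 20*6)² + 39² = (-3 - 120)² + 1521 = (-123)² + 1521 = 15129 + 1521 = 16650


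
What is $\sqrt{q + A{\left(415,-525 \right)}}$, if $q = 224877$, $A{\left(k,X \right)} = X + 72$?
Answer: $6 \sqrt{6234} \approx 473.73$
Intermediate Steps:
$A{\left(k,X \right)} = 72 + X$
$\sqrt{q + A{\left(415,-525 \right)}} = \sqrt{224877 + \left(72 - 525\right)} = \sqrt{224877 - 453} = \sqrt{224424} = 6 \sqrt{6234}$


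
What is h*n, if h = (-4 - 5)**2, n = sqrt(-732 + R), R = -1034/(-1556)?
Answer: 81*I*sqrt(442665662)/778 ≈ 2190.5*I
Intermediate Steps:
R = 517/778 (R = -1034*(-1/1556) = 517/778 ≈ 0.66452)
n = I*sqrt(442665662)/778 (n = sqrt(-732 + 517/778) = sqrt(-568979/778) = I*sqrt(442665662)/778 ≈ 27.043*I)
h = 81 (h = (-9)**2 = 81)
h*n = 81*(I*sqrt(442665662)/778) = 81*I*sqrt(442665662)/778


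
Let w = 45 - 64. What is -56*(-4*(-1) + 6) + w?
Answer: -579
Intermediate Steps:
w = -19
-56*(-4*(-1) + 6) + w = -56*(-4*(-1) + 6) - 19 = -56*(4 + 6) - 19 = -56*10 - 19 = -560 - 19 = -579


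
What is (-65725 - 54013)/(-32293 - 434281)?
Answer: 59869/233287 ≈ 0.25663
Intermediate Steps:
(-65725 - 54013)/(-32293 - 434281) = -119738/(-466574) = -119738*(-1/466574) = 59869/233287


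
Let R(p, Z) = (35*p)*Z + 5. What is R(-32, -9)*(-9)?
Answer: -90765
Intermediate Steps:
R(p, Z) = 5 + 35*Z*p (R(p, Z) = 35*Z*p + 5 = 5 + 35*Z*p)
R(-32, -9)*(-9) = (5 + 35*(-9)*(-32))*(-9) = (5 + 10080)*(-9) = 10085*(-9) = -90765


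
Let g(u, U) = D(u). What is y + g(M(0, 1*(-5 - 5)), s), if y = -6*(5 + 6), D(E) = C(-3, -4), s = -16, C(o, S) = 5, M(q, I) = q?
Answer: -61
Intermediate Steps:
D(E) = 5
g(u, U) = 5
y = -66 (y = -6*11 = -66)
y + g(M(0, 1*(-5 - 5)), s) = -66 + 5 = -61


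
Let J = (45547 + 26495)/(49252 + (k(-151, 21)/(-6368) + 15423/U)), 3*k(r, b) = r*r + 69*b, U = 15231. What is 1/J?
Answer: 2388488111215/3493713099168 ≈ 0.68365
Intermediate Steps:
k(r, b) = 23*b + r²/3 (k(r, b) = (r*r + 69*b)/3 = (r² + 69*b)/3 = 23*b + r²/3)
J = 3493713099168/2388488111215 (J = (45547 + 26495)/(49252 + ((23*21 + (⅓)*(-151)²)/(-6368) + 15423/15231)) = 72042/(49252 + ((483 + (⅓)*22801)*(-1/6368) + 15423*(1/15231))) = 72042/(49252 + ((483 + 22801/3)*(-1/6368) + 5141/5077)) = 72042/(49252 + ((24250/3)*(-1/6368) + 5141/5077)) = 72042/(49252 + (-12125/9552 + 5141/5077)) = 72042/(49252 - 12451793/48495504) = 72042/(2388488111215/48495504) = 72042*(48495504/2388488111215) = 3493713099168/2388488111215 ≈ 1.4627)
1/J = 1/(3493713099168/2388488111215) = 2388488111215/3493713099168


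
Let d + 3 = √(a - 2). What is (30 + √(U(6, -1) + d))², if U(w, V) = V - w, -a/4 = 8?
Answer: (30 + √(-10 + I*√34))² ≈ 943.26 + 202.9*I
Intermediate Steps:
a = -32 (a = -4*8 = -32)
d = -3 + I*√34 (d = -3 + √(-32 - 2) = -3 + √(-34) = -3 + I*√34 ≈ -3.0 + 5.831*I)
(30 + √(U(6, -1) + d))² = (30 + √((-1 - 1*6) + (-3 + I*√34)))² = (30 + √((-1 - 6) + (-3 + I*√34)))² = (30 + √(-7 + (-3 + I*√34)))² = (30 + √(-10 + I*√34))²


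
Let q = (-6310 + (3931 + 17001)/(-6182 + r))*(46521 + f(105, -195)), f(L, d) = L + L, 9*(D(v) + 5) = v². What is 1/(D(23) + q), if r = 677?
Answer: -16515/4872754785886 ≈ -3.3893e-9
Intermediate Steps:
D(v) = -5 + v²/9
f(L, d) = 2*L
q = -541417297114/1835 (q = (-6310 + (3931 + 17001)/(-6182 + 677))*(46521 + 2*105) = (-6310 + 20932/(-5505))*(46521 + 210) = (-6310 + 20932*(-1/5505))*46731 = (-6310 - 20932/5505)*46731 = -34757482/5505*46731 = -541417297114/1835 ≈ -2.9505e+8)
1/(D(23) + q) = 1/((-5 + (⅑)*23²) - 541417297114/1835) = 1/((-5 + (⅑)*529) - 541417297114/1835) = 1/((-5 + 529/9) - 541417297114/1835) = 1/(484/9 - 541417297114/1835) = 1/(-4872754785886/16515) = -16515/4872754785886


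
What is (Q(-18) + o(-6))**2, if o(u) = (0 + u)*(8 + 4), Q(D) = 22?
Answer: 2500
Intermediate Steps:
o(u) = 12*u (o(u) = u*12 = 12*u)
(Q(-18) + o(-6))**2 = (22 + 12*(-6))**2 = (22 - 72)**2 = (-50)**2 = 2500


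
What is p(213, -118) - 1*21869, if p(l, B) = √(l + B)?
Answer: -21869 + √95 ≈ -21859.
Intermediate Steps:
p(l, B) = √(B + l)
p(213, -118) - 1*21869 = √(-118 + 213) - 1*21869 = √95 - 21869 = -21869 + √95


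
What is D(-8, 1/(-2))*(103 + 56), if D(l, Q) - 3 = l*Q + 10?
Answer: 2703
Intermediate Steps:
D(l, Q) = 13 + Q*l (D(l, Q) = 3 + (l*Q + 10) = 3 + (Q*l + 10) = 3 + (10 + Q*l) = 13 + Q*l)
D(-8, 1/(-2))*(103 + 56) = (13 + (1/(-2))*(-8))*(103 + 56) = (13 + (1*(-½))*(-8))*159 = (13 - ½*(-8))*159 = (13 + 4)*159 = 17*159 = 2703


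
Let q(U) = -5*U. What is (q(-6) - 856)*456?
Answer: -376656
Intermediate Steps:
(q(-6) - 856)*456 = (-5*(-6) - 856)*456 = (30 - 856)*456 = -826*456 = -376656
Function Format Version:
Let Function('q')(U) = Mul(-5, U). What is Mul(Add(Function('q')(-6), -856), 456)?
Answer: -376656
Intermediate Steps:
Mul(Add(Function('q')(-6), -856), 456) = Mul(Add(Mul(-5, -6), -856), 456) = Mul(Add(30, -856), 456) = Mul(-826, 456) = -376656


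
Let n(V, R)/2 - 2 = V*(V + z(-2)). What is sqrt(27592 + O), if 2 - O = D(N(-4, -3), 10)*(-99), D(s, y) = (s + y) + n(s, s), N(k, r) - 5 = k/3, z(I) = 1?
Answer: sqrt(32731) ≈ 180.92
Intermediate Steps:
n(V, R) = 4 + 2*V*(1 + V) (n(V, R) = 4 + 2*(V*(V + 1)) = 4 + 2*(V*(1 + V)) = 4 + 2*V*(1 + V))
N(k, r) = 5 + k/3
D(s, y) = 4 + y + 2*s**2 + 3*s (D(s, y) = (s + y) + (4 + 2*s + 2*s**2) = 4 + y + 2*s**2 + 3*s)
O = 5139 (O = 2 - (4 + 10 + 2*(5 + (1/3)*(-4))**2 + 3*(5 + (1/3)*(-4)))*(-99) = 2 - (4 + 10 + 2*(5 - 4/3)**2 + 3*(5 - 4/3))*(-99) = 2 - (4 + 10 + 2*(11/3)**2 + 3*(11/3))*(-99) = 2 - (4 + 10 + 2*(121/9) + 11)*(-99) = 2 - (4 + 10 + 242/9 + 11)*(-99) = 2 - 467*(-99)/9 = 2 - 1*(-5137) = 2 + 5137 = 5139)
sqrt(27592 + O) = sqrt(27592 + 5139) = sqrt(32731)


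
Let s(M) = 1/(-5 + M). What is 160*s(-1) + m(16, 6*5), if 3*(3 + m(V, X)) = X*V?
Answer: 391/3 ≈ 130.33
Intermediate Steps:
m(V, X) = -3 + V*X/3 (m(V, X) = -3 + (X*V)/3 = -3 + (V*X)/3 = -3 + V*X/3)
160*s(-1) + m(16, 6*5) = 160/(-5 - 1) + (-3 + (⅓)*16*(6*5)) = 160/(-6) + (-3 + (⅓)*16*30) = 160*(-⅙) + (-3 + 160) = -80/3 + 157 = 391/3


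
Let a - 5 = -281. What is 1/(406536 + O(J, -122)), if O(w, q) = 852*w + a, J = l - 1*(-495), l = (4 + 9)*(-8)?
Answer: 1/739392 ≈ 1.3525e-6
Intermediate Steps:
l = -104 (l = 13*(-8) = -104)
a = -276 (a = 5 - 281 = -276)
J = 391 (J = -104 - 1*(-495) = -104 + 495 = 391)
O(w, q) = -276 + 852*w (O(w, q) = 852*w - 276 = -276 + 852*w)
1/(406536 + O(J, -122)) = 1/(406536 + (-276 + 852*391)) = 1/(406536 + (-276 + 333132)) = 1/(406536 + 332856) = 1/739392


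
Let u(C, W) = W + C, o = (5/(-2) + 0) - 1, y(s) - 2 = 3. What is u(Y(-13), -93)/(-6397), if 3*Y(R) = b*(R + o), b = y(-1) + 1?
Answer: 126/6397 ≈ 0.019697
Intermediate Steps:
y(s) = 5 (y(s) = 2 + 3 = 5)
b = 6 (b = 5 + 1 = 6)
o = -7/2 (o = (5*(-½) + 0) - 1 = (-5/2 + 0) - 1 = -5/2 - 1 = -7/2 ≈ -3.5000)
Y(R) = -7 + 2*R (Y(R) = (6*(R - 7/2))/3 = (6*(-7/2 + R))/3 = (-21 + 6*R)/3 = -7 + 2*R)
u(C, W) = C + W
u(Y(-13), -93)/(-6397) = ((-7 + 2*(-13)) - 93)/(-6397) = ((-7 - 26) - 93)*(-1/6397) = (-33 - 93)*(-1/6397) = -126*(-1/6397) = 126/6397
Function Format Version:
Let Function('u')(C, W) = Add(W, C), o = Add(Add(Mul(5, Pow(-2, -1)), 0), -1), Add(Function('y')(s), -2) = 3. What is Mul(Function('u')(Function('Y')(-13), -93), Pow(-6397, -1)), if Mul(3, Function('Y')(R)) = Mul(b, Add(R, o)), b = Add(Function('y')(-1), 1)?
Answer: Rational(126, 6397) ≈ 0.019697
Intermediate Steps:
Function('y')(s) = 5 (Function('y')(s) = Add(2, 3) = 5)
b = 6 (b = Add(5, 1) = 6)
o = Rational(-7, 2) (o = Add(Add(Mul(5, Rational(-1, 2)), 0), -1) = Add(Add(Rational(-5, 2), 0), -1) = Add(Rational(-5, 2), -1) = Rational(-7, 2) ≈ -3.5000)
Function('Y')(R) = Add(-7, Mul(2, R)) (Function('Y')(R) = Mul(Rational(1, 3), Mul(6, Add(R, Rational(-7, 2)))) = Mul(Rational(1, 3), Mul(6, Add(Rational(-7, 2), R))) = Mul(Rational(1, 3), Add(-21, Mul(6, R))) = Add(-7, Mul(2, R)))
Function('u')(C, W) = Add(C, W)
Mul(Function('u')(Function('Y')(-13), -93), Pow(-6397, -1)) = Mul(Add(Add(-7, Mul(2, -13)), -93), Pow(-6397, -1)) = Mul(Add(Add(-7, -26), -93), Rational(-1, 6397)) = Mul(Add(-33, -93), Rational(-1, 6397)) = Mul(-126, Rational(-1, 6397)) = Rational(126, 6397)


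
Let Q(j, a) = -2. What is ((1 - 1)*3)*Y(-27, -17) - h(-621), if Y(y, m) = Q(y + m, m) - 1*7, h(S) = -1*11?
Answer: 11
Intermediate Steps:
h(S) = -11
Y(y, m) = -9 (Y(y, m) = -2 - 1*7 = -2 - 7 = -9)
((1 - 1)*3)*Y(-27, -17) - h(-621) = ((1 - 1)*3)*(-9) - 1*(-11) = (0*3)*(-9) + 11 = 0*(-9) + 11 = 0 + 11 = 11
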